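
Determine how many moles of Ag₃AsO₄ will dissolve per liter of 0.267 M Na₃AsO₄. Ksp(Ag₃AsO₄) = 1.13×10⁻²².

2.50×10⁻⁸ M

Ag₃AsO₄(s) ⇌ 3 Ag⁺(aq) + AsO₄³⁻(aq)
AsO₄³⁻ is already present at 0.267 M. If s mol/L of Ag₃AsO₄ dissolves, [Ag⁺] = 3s while [AsO₄³⁻] ≈ 0.267 M.
Ksp = [Ag⁺]^3[AsO₄³⁻] = (3s)^3(0.267)
(3s)^3 = 1.13×10⁻²² / (0.267) = 4.23×10⁻²²
s = 2.50×10⁻⁸ M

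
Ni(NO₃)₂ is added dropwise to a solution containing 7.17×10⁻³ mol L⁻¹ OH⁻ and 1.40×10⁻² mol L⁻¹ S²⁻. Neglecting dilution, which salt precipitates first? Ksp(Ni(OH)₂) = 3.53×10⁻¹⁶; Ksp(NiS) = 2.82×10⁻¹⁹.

NiS

A salt starts to precipitate once the ion product Q reaches its Ksp.
For Ni(OH)₂: [Ni²⁺] = (Ksp/[OH⁻]^2) = 6.87×10⁻¹² mol L⁻¹
For NiS: [Ni²⁺] = (Ksp/[S²⁻]) = 2.01×10⁻¹⁷ mol L⁻¹
NiS requires the lower [Ni²⁺], so it precipitates first.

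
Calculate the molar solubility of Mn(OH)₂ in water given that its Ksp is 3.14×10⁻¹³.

Mn(OH)₂(s) ⇌ Mn²⁺(aq) + 2 OH⁻(aq)
For each mole of Mn(OH)₂ that dissolves per liter, [Mn²⁺] = s and [OH⁻] = 2s; let s denote this solubility.
Ksp = [Mn²⁺][OH⁻]^2 = s · (2s)^2 = 4s^3
4s^3 = 3.14×10⁻¹³  ⇒  s^3 = 7.85×10⁻¹⁴
Taking the 3rd root, s = 4.28×10⁻⁵ M.

4.28×10⁻⁵ M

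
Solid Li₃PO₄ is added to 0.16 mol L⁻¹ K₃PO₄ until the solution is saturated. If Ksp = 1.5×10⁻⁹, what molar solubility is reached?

7.0×10⁻⁴ M

Li₃PO₄(s) ⇌ 3 Li⁺(aq) + PO₄³⁻(aq)
Let s be the solubility of Li₃PO₄ here. The common ion gives [PO₄³⁻] ≈ 0.16 mol L⁻¹, and [Li⁺] = 3s.
Ksp = [Li⁺]^3[PO₄³⁻] = (3s)^3(0.16)
(3s)^3 = 1.5×10⁻⁹ / (0.16) = 9.4×10⁻⁹
s = 7.0×10⁻⁴ mol L⁻¹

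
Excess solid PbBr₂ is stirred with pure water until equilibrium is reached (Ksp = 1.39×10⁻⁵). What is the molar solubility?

PbBr₂(s) ⇌ Pb²⁺(aq) + 2 Br⁻(aq)
If s mol/L of PbBr₂ dissolves, [Pb²⁺] = s and [Br⁻] = 2s.
Ksp = [Pb²⁺][Br⁻]^2 = s · (2s)^2 = 4s^3
4s^3 = 1.39×10⁻⁵  ⇒  s^3 = 3.48×10⁻⁶
s = (3.48×10⁻⁶)^(1/3) = 1.51×10⁻² mol L⁻¹

1.51×10⁻² M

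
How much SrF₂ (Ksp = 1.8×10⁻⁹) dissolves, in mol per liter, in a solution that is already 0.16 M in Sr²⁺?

5.3×10⁻⁵ M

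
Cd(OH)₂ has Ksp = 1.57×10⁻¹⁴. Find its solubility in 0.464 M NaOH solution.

7.29×10⁻¹⁴ M

Cd(OH)₂(s) ⇌ Cd²⁺(aq) + 2 OH⁻(aq)
Let s be the solubility of Cd(OH)₂ here. The common ion gives [OH⁻] ≈ 0.464 M, and [Cd²⁺] = s.
Ksp = [Cd²⁺][OH⁻]^2 = s(0.464)^2
s = 1.57×10⁻¹⁴ / (0.464)^2 = 7.29×10⁻¹⁴
s = 7.29×10⁻¹⁴ M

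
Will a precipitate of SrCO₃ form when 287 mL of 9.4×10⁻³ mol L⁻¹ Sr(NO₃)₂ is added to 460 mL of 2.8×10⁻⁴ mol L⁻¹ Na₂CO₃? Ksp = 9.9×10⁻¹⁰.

The combined volume is 747 mL.
[Sr²⁺] = (9.4×10⁻³)(287)/747 = 3.6×10⁻³ mol L⁻¹
[CO₃²⁻] = (2.8×10⁻⁴)(460)/747 = 1.7×10⁻⁴ mol L⁻¹
Q = [Sr²⁺][CO₃²⁻] = 6.2×10⁻⁷
Because Q > Ksp (6.2×10⁻⁷ vs 9.9×10⁻¹⁰), a precipitate of SrCO₃ forms.

Yes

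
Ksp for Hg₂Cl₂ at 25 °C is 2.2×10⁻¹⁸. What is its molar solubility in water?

8.2×10⁻⁷ M

Hg₂Cl₂(s) ⇌ Hg₂²⁺(aq) + 2 Cl⁻(aq)
If s mol/L of Hg₂Cl₂ dissolves, [Hg₂²⁺] = s and [Cl⁻] = 2s.
Ksp = [Hg₂²⁺][Cl⁻]^2 = s · (2s)^2 = 4s^3
4s^3 = 2.2×10⁻¹⁸  ⇒  s^3 = 5.5×10⁻¹⁹
s = (5.5×10⁻¹⁹)^(1/3) = 8.2×10⁻⁷ mol L⁻¹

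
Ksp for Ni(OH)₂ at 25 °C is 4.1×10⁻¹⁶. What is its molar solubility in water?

Ni(OH)₂(s) ⇌ Ni²⁺(aq) + 2 OH⁻(aq)
Call the molar solubility s, so that [Ni²⁺] = s and [OH⁻] = 2s.
Ksp = [Ni²⁺][OH⁻]^2 = s · (2s)^2 = 4s^3
4s^3 = 4.1×10⁻¹⁶  ⇒  s^3 = 1.0×10⁻¹⁶
Taking the 3rd root, s = 4.7×10⁻⁶ M.

4.7×10⁻⁶ M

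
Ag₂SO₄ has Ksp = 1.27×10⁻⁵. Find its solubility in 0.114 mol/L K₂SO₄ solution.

5.28×10⁻³ M

Ag₂SO₄(s) ⇌ 2 Ag⁺(aq) + SO₄²⁻(aq)
The solution already contains SO₄²⁻ at 0.114 mol/L. Let s be the molar solubility of Ag₂SO₄.
[SO₄²⁻] ≈ 0.114 mol/L (common ion dominates); [Ag⁺] = 2s.
Ksp = [Ag⁺]^2[SO₄²⁻] = (2s)^2(0.114)
(2s)^2 = 1.27×10⁻⁵ / (0.114) = 1.11×10⁻⁴
s = 5.28×10⁻³ mol/L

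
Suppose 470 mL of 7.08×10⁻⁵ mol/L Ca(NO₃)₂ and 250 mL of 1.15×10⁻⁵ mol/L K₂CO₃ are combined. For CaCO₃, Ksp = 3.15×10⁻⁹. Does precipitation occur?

No

Total volume after mixing = 470 + 250 = 720 mL.
[Ca²⁺] = (7.08×10⁻⁵)(470)/720 = 4.62×10⁻⁵ mol/L
[CO₃²⁻] = (1.15×10⁻⁵)(250)/720 = 3.99×10⁻⁶ mol/L
Q = [Ca²⁺][CO₃²⁻] = 1.85×10⁻¹⁰
Q < Ksp (1.85×10⁻¹⁰ vs 3.15×10⁻⁹); the solution remains unsaturated and no precipitate forms.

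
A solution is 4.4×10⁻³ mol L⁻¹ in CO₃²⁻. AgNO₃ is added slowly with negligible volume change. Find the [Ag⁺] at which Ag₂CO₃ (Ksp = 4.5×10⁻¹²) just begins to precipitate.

3.2×10⁻⁵ M

The threshold for precipitation is Q = Ksp.
Ag₂CO₃(s) ⇌ 2 Ag⁺(aq) + CO₃²⁻(aq)
Ksp = [Ag⁺]^2[CO₃²⁻] = [Ag⁺]^2(4.4×10⁻³)
[Ag⁺]^2 = 4.5×10⁻¹² / (4.4×10⁻³) = 1.0×10⁻⁹
[Ag⁺] = 3.2×10⁻⁵ mol L⁻¹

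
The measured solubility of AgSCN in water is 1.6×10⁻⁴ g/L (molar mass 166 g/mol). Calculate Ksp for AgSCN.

Ksp = 9.3×10⁻¹³

Molar solubility s = (1.6×10⁻⁴ g/L) / (166 g/mol) = 9.639×10⁻⁷ mol/L
AgSCN(s) ⇌ Ag⁺(aq) + SCN⁻(aq)
With molar solubility s: [Ag⁺] = s, [SCN⁻] = s.
Ksp = [Ag⁺][SCN⁻] = s · s = s^2
Ksp = (9.639×10⁻⁷)^2 = 9.3×10⁻¹³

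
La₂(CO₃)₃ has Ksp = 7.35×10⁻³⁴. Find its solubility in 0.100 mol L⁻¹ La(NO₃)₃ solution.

1.40×10⁻¹¹ M

La₂(CO₃)₃(s) ⇌ 2 La³⁺(aq) + 3 CO₃²⁻(aq)
Let s be the solubility of La₂(CO₃)₃ here. The common ion gives [La³⁺] ≈ 0.100 mol L⁻¹, and [CO₃²⁻] = 3s.
Ksp = [La³⁺]^2[CO₃²⁻]^3 = (0.100)^2(3s)^3
(3s)^3 = 7.35×10⁻³⁴ / (0.100)^2 = 7.35×10⁻³²
s = 1.40×10⁻¹¹ mol L⁻¹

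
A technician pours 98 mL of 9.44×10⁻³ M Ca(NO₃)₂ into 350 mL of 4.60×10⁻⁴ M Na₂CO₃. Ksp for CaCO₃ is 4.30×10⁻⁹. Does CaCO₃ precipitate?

Yes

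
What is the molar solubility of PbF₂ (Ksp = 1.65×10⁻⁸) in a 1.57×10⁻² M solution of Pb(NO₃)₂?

PbF₂(s) ⇌ Pb²⁺(aq) + 2 F⁻(aq)
With Pb²⁺ already at 1.57×10⁻² M and s small, take [Pb²⁺] ≈ 1.57×10⁻² M and [F⁻] = 2s.
Ksp = [Pb²⁺][F⁻]^2 = (1.57×10⁻²)(2s)^2
(2s)^2 = 1.65×10⁻⁸ / (1.57×10⁻²) = 1.05×10⁻⁶
s = 5.13×10⁻⁴ M

5.13×10⁻⁴ M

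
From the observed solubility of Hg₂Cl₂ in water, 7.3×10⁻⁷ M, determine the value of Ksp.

Ksp = 1.6×10⁻¹⁸

Hg₂Cl₂(s) ⇌ Hg₂²⁺(aq) + 2 Cl⁻(aq)
Let s be the molar solubility. Then [Hg₂²⁺] = s and [Cl⁻] = 2s.
Ksp = [Hg₂²⁺][Cl⁻]^2 = s · (2s)^2 = 4s^3
Ksp = 4 × (7.3×10⁻⁷)^3 = 1.6×10⁻¹⁸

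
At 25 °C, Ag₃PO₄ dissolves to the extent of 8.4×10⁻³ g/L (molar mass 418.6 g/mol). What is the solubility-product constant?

Convert to molarity: s = 8.4×10⁻³ / 418.6 = 2.007×10⁻⁵ mol/L
Ag₃PO₄(s) ⇌ 3 Ag⁺(aq) + PO₄³⁻(aq)
Call the molar solubility s, so that [Ag⁺] = 3s and [PO₄³⁻] = s.
Ksp = [Ag⁺]^3[PO₄³⁻] = (3s)^3 · s = 27s^4
Ksp = 27 × (2.007×10⁻⁵)^4 = 4.4×10⁻¹⁸

Ksp = 4.4×10⁻¹⁸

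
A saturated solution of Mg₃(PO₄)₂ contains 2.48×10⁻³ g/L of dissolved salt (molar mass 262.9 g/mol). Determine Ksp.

Ksp = 8.07×10⁻²⁴

Convert to molarity: s = 2.48×10⁻³ / 262.9 = 9.4332×10⁻⁶ mol/L
Mg₃(PO₄)₂(s) ⇌ 3 Mg²⁺(aq) + 2 PO₄³⁻(aq)
Let s be the molar solubility. Then [Mg²⁺] = 3s and [PO₄³⁻] = 2s.
Ksp = [Mg²⁺]^3[PO₄³⁻]^2 = (3s)^3 · (2s)^2 = 108s^5
Ksp = 108 × (9.4332×10⁻⁶)^5 = 8.07×10⁻²⁴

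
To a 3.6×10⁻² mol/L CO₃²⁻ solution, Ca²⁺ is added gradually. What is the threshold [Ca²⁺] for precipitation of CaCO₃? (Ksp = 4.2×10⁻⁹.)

Each salt precipitates once Q = Ksp for that salt.
CaCO₃(s) ⇌ Ca²⁺(aq) + CO₃²⁻(aq)
Ksp = [Ca²⁺][CO₃²⁻] = [Ca²⁺](3.6×10⁻²)
[Ca²⁺] = 4.2×10⁻⁹ / (3.6×10⁻²) = 1.2×10⁻⁷
[Ca²⁺] = 1.2×10⁻⁷ mol/L

1.2×10⁻⁷ M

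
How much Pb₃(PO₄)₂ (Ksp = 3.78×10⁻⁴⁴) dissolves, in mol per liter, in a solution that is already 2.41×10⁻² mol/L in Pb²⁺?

2.60×10⁻²⁰ M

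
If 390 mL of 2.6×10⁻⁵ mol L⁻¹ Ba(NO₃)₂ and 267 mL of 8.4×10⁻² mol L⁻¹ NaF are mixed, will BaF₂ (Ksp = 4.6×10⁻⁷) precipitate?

Total volume after mixing = 390 + 267 = 657 mL.
[Ba²⁺] = (2.6×10⁻⁵)(390)/657 = 1.5×10⁻⁵ mol L⁻¹
[F⁻] = (8.4×10⁻²)(267)/657 = 3.4×10⁻² mol L⁻¹
Q = [Ba²⁺][F⁻]^2 = 1.8×10⁻⁸
Q = 1.8×10⁻⁸ < Ksp = 4.6×10⁻⁷, so the solution is unsaturated and no precipitate forms.

No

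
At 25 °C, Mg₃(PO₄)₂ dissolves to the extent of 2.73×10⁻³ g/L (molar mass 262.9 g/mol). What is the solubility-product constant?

Ksp = 1.30×10⁻²³

Molar solubility s = (2.73×10⁻³ g/L) / (262.9 g/mol) = 1.0384×10⁻⁵ mol/L
Mg₃(PO₄)₂(s) ⇌ 3 Mg²⁺(aq) + 2 PO₄³⁻(aq)
Call the molar solubility s, so that [Mg²⁺] = 3s and [PO₄³⁻] = 2s.
Ksp = [Mg²⁺]^3[PO₄³⁻]^2 = (3s)^3 · (2s)^2 = 108s^5
Ksp = 108 × (1.0384×10⁻⁵)^5 = 1.30×10⁻²³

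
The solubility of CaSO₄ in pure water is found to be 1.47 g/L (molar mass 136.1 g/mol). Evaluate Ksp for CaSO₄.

Ksp = 1.17×10⁻⁴

s = (1.47 g L⁻¹)/(136.1 g mol⁻¹) = 1.0801×10⁻² M
CaSO₄(s) ⇌ Ca²⁺(aq) + SO₄²⁻(aq)
For each mole of CaSO₄ that dissolves per liter, [Ca²⁺] = s and [SO₄²⁻] = s; let s denote this solubility.
Ksp = [Ca²⁺][SO₄²⁻] = s · s = s^2
Ksp = (1.0801×10⁻²)^2 = 1.17×10⁻⁴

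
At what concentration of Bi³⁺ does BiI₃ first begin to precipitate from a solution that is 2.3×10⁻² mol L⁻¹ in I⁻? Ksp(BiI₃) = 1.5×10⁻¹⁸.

The threshold for precipitation is Q = Ksp.
BiI₃(s) ⇌ Bi³⁺(aq) + 3 I⁻(aq)
Ksp = [Bi³⁺][I⁻]^3 = [Bi³⁺](2.3×10⁻²)^3
[Bi³⁺] = 1.5×10⁻¹⁸ / (2.3×10⁻²)^3 = 1.2×10⁻¹³
[Bi³⁺] = 1.2×10⁻¹³ mol L⁻¹

1.2×10⁻¹³ M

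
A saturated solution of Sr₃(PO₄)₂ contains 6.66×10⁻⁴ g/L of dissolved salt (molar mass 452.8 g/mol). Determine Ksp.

Ksp = 7.43×10⁻²⁸

s = (6.66×10⁻⁴ g L⁻¹)/(452.8 g mol⁻¹) = 1.4708×10⁻⁶ M
Sr₃(PO₄)₂(s) ⇌ 3 Sr²⁺(aq) + 2 PO₄³⁻(aq)
Let s be the molar solubility. Then [Sr²⁺] = 3s and [PO₄³⁻] = 2s.
Ksp = [Sr²⁺]^3[PO₄³⁻]^2 = (3s)^3 · (2s)^2 = 108s^5
Ksp = 108 × (1.4708×10⁻⁶)^5 = 7.43×10⁻²⁸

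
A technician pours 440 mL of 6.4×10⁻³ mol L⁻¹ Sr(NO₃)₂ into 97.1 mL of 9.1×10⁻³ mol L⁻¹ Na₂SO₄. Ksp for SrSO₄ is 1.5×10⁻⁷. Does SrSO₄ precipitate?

Yes

The combined volume is 537.1 mL.
[Sr²⁺] = (6.4×10⁻³)(440)/537.1 = 5.2×10⁻³ mol L⁻¹
[SO₄²⁻] = (9.1×10⁻³)(97.1)/537.1 = 1.6×10⁻³ mol L⁻¹
Q = [Sr²⁺][SO₄²⁻] = 8.6×10⁻⁶
Since Q (8.6×10⁻⁶) exceeds Ksp (1.5×10⁻⁷), SrSO₄ will precipitate.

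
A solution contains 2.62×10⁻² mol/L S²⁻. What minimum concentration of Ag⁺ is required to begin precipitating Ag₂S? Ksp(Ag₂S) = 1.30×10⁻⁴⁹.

2.23×10⁻²⁴ M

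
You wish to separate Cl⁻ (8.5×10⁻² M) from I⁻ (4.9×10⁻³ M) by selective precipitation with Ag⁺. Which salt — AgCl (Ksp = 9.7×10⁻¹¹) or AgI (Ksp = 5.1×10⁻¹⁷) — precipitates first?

AgI

Precipitation of each salt begins when its ion product equals Ksp.
For AgCl: [Ag⁺] = (Ksp/[Cl⁻]) = 1.1×10⁻⁹ M
For AgI: [Ag⁺] = (Ksp/[I⁻]) = 1.0×10⁻¹⁴ M
The smaller threshold [Ag⁺] is reached first, so AgI precipitates first.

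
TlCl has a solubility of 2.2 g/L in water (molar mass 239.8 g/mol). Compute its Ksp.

Ksp = 8.4×10⁻⁵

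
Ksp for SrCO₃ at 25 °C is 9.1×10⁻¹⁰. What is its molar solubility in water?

3.0×10⁻⁵ M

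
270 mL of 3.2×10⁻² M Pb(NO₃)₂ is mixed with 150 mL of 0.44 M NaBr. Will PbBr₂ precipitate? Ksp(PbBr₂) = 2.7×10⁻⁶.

The combined volume is 420 mL.
[Pb²⁺] = (3.2×10⁻²)(270)/420 = 2.1×10⁻² M
[Br⁻] = (0.44)(150)/420 = 0.16 M
Q = [Pb²⁺][Br⁻]^2 = 5.1×10⁻⁴
Because Q > Ksp (5.1×10⁻⁴ vs 2.7×10⁻⁶), a precipitate of PbBr₂ forms.

Yes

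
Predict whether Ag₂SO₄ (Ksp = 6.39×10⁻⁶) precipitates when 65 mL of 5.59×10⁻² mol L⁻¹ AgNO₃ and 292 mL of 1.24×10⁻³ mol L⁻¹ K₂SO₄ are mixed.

No

Total volume after mixing = 65 + 292 = 357 mL.
[Ag⁺] = (5.59×10⁻²)(65)/357 = 1.02×10⁻² mol L⁻¹
[SO₄²⁻] = (1.24×10⁻³)(292)/357 = 1.01×10⁻³ mol L⁻¹
Q = [Ag⁺]^2[SO₄²⁻] = 1.05×10⁻⁷
Q = 1.05×10⁻⁷ < Ksp = 6.39×10⁻⁶, so the solution is unsaturated and no precipitate forms.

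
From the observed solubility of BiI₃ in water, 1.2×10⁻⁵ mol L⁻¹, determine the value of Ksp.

BiI₃(s) ⇌ Bi³⁺(aq) + 3 I⁻(aq)
If s mol/L of BiI₃ dissolves, [Bi³⁺] = s and [I⁻] = 3s.
Ksp = [Bi³⁺][I⁻]^3 = s · (3s)^3 = 27s^4
Ksp = 27 × (1.2×10⁻⁵)^4 = 5.6×10⁻¹⁹

Ksp = 5.6×10⁻¹⁹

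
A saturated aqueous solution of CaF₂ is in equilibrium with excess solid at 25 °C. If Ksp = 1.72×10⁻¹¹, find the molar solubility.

1.63×10⁻⁴ M

CaF₂(s) ⇌ Ca²⁺(aq) + 2 F⁻(aq)
Call the molar solubility s, so that [Ca²⁺] = s and [F⁻] = 2s.
Ksp = [Ca²⁺][F⁻]^2 = s · (2s)^2 = 4s^3
4s^3 = 1.72×10⁻¹¹  ⇒  s^3 = 4.30×10⁻¹²
s = 1.63×10⁻⁴ mol L⁻¹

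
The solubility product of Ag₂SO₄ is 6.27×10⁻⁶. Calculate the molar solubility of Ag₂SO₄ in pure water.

1.16×10⁻² M

Ag₂SO₄(s) ⇌ 2 Ag⁺(aq) + SO₄²⁻(aq)
If s mol/L of Ag₂SO₄ dissolves, [Ag⁺] = 2s and [SO₄²⁻] = s.
Ksp = [Ag⁺]^2[SO₄²⁻] = (2s)^2 · s = 4s^3
4s^3 = 6.27×10⁻⁶  ⇒  s^3 = 1.57×10⁻⁶
s = (1.57×10⁻⁶)^(1/3) = 1.16×10⁻² mol/L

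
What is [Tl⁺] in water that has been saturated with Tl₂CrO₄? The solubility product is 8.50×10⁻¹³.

Tl₂CrO₄(s) ⇌ 2 Tl⁺(aq) + CrO₄²⁻(aq)
For each mole of Tl₂CrO₄ that dissolves per liter, [Tl⁺] = 2s and [CrO₄²⁻] = s; let s denote this solubility.
Ksp = [Tl⁺]^2[CrO₄²⁻] = (2s)^2 · s = 4s^3 = 8.50×10⁻¹³
s = 5.97×10⁻⁵ mol L⁻¹
[Tl⁺] = 2s = 1.19×10⁻⁴ mol L⁻¹

1.19×10⁻⁴ M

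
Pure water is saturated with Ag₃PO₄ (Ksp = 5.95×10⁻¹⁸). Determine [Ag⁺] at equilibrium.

6.50×10⁻⁵ M

Ag₃PO₄(s) ⇌ 3 Ag⁺(aq) + PO₄³⁻(aq)
For each mole of Ag₃PO₄ that dissolves per liter, [Ag⁺] = 3s and [PO₄³⁻] = s; let s denote this solubility.
Ksp = [Ag⁺]^3[PO₄³⁻] = (3s)^3 · s = 27s^4 = 5.95×10⁻¹⁸
s = 2.17×10⁻⁵ M
[Ag⁺] = 3s = 6.50×10⁻⁵ M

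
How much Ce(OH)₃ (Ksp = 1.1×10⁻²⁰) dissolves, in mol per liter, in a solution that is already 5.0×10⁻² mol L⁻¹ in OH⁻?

8.8×10⁻¹⁷ M

Ce(OH)₃(s) ⇌ Ce³⁺(aq) + 3 OH⁻(aq)
The solution already contains OH⁻ at 5.0×10⁻² mol L⁻¹. Let s be the molar solubility of Ce(OH)₃.
[OH⁻] ≈ 5.0×10⁻² mol L⁻¹ (common ion dominates); [Ce³⁺] = s.
Ksp = [Ce³⁺][OH⁻]^3 = s(5.0×10⁻²)^3
s = 1.1×10⁻²⁰ / (5.0×10⁻²)^3 = 8.8×10⁻¹⁷
s = 8.8×10⁻¹⁷ mol L⁻¹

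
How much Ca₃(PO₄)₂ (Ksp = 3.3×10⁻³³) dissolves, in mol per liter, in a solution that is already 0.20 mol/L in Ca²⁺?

3.2×10⁻¹⁶ M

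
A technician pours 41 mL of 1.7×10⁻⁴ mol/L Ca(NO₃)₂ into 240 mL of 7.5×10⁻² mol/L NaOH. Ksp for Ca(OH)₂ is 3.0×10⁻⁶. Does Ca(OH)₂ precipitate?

After mixing, V = 41 mL + 240 mL = 281 mL.
[Ca²⁺] = (1.7×10⁻⁴)(41)/281 = 2.5×10⁻⁵ mol/L
[OH⁻] = (7.5×10⁻²)(240)/281 = 6.4×10⁻² mol/L
Q = [Ca²⁺][OH⁻]^2 = 1.0×10⁻⁷
Q < Ksp (1.0×10⁻⁷ vs 3.0×10⁻⁶); the solution remains unsaturated and no precipitate forms.

No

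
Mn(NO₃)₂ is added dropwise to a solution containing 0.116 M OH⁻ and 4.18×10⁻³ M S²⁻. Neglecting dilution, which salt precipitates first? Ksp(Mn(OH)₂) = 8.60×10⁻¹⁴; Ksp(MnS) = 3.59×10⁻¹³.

Precipitation begins when Q = Ksp.
For Mn(OH)₂: [Mn²⁺] = (Ksp/[OH⁻]^2) = 6.39×10⁻¹² M
For MnS: [Mn²⁺] = (Ksp/[S²⁻]) = 8.59×10⁻¹¹ M
The smaller threshold [Mn²⁺] is reached first, so Mn(OH)₂ precipitates first.

Mn(OH)₂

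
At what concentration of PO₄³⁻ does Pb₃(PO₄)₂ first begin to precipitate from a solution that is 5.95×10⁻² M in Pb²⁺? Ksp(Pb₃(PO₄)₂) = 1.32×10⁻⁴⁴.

7.92×10⁻²¹ M

Precipitation begins when Q = Ksp.
Pb₃(PO₄)₂(s) ⇌ 3 Pb²⁺(aq) + 2 PO₄³⁻(aq)
Ksp = [Pb²⁺]^3[PO₄³⁻]^2 = [PO₄³⁻]^2(5.95×10⁻²)^3
[PO₄³⁻]^2 = 1.32×10⁻⁴⁴ / (5.95×10⁻²)^3 = 6.27×10⁻⁴¹
[PO₄³⁻] = 7.92×10⁻²¹ M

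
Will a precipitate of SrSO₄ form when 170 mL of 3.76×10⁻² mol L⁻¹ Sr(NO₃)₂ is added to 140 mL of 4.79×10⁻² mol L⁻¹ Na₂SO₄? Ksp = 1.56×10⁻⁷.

After mixing, V = 170 mL + 140 mL = 310 mL.
[Sr²⁺] = (3.76×10⁻²)(170)/310 = 2.06×10⁻² mol L⁻¹
[SO₄²⁻] = (4.79×10⁻²)(140)/310 = 2.16×10⁻² mol L⁻¹
Q = [Sr²⁺][SO₄²⁻] = 4.46×10⁻⁴
Because Q > Ksp (4.46×10⁻⁴ vs 1.56×10⁻⁷), a precipitate of SrSO₄ forms.

Yes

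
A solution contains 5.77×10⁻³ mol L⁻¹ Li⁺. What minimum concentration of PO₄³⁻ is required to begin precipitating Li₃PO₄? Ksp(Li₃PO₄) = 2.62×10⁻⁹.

Each salt precipitates once Q = Ksp for that salt.
Li₃PO₄(s) ⇌ 3 Li⁺(aq) + PO₄³⁻(aq)
Ksp = [Li⁺]^3[PO₄³⁻] = [PO₄³⁻](5.77×10⁻³)^3
[PO₄³⁻] = 2.62×10⁻⁹ / (5.77×10⁻³)^3 = 1.36×10⁻²
[PO₄³⁻] = 1.36×10⁻² mol L⁻¹

1.36×10⁻² M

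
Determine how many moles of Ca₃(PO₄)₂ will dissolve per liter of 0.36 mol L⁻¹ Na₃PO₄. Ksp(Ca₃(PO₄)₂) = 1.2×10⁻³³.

Ca₃(PO₄)₂(s) ⇌ 3 Ca²⁺(aq) + 2 PO₄³⁻(aq)
Let s be the solubility of Ca₃(PO₄)₂ here. The common ion gives [PO₄³⁻] ≈ 0.36 mol L⁻¹, and [Ca²⁺] = 3s.
Ksp = [Ca²⁺]^3[PO₄³⁻]^2 = (3s)^3(0.36)^2
(3s)^3 = 1.2×10⁻³³ / (0.36)^2 = 9.3×10⁻³³
s = 7.0×10⁻¹² mol L⁻¹

7.0×10⁻¹² M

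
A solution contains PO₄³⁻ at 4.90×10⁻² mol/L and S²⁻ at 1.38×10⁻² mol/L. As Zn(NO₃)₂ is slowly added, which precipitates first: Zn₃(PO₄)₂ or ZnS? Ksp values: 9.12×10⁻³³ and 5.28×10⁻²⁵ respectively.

ZnS

Precipitation of each salt begins when its ion product equals Ksp.
For Zn₃(PO₄)₂: [Zn²⁺] = (Ksp/[PO₄³⁻]^2)^(1/3) = 1.56×10⁻¹⁰ mol/L
For ZnS: [Zn²⁺] = (Ksp/[S²⁻]) = 3.83×10⁻²³ mol/L
ZnS requires the lower [Zn²⁺], so it precipitates first.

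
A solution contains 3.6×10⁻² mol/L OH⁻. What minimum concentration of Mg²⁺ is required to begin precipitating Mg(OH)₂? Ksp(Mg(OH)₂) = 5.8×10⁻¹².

4.5×10⁻⁹ M

The threshold for precipitation is Q = Ksp.
Mg(OH)₂(s) ⇌ Mg²⁺(aq) + 2 OH⁻(aq)
Ksp = [Mg²⁺][OH⁻]^2 = [Mg²⁺](3.6×10⁻²)^2
[Mg²⁺] = 5.8×10⁻¹² / (3.6×10⁻²)^2 = 4.5×10⁻⁹
[Mg²⁺] = 4.5×10⁻⁹ mol/L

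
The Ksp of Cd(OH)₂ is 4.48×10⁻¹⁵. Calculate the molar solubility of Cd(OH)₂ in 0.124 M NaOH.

Cd(OH)₂(s) ⇌ Cd²⁺(aq) + 2 OH⁻(aq)
The solution already contains OH⁻ at 0.124 M. Let s be the molar solubility of Cd(OH)₂.
[OH⁻] ≈ 0.124 M (common ion dominates); [Cd²⁺] = s.
Ksp = [Cd²⁺][OH⁻]^2 = s(0.124)^2
s = 4.48×10⁻¹⁵ / (0.124)^2 = 2.91×10⁻¹³
s = 2.91×10⁻¹³ M

2.91×10⁻¹³ M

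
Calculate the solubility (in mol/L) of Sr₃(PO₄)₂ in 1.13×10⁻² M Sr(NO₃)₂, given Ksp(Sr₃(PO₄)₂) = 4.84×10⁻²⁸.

Sr₃(PO₄)₂(s) ⇌ 3 Sr²⁺(aq) + 2 PO₄³⁻(aq)
The solution already contains Sr²⁺ at 1.13×10⁻² M. Let s be the molar solubility of Sr₃(PO₄)₂.
[Sr²⁺] ≈ 1.13×10⁻² M (common ion dominates); [PO₄³⁻] = 2s.
Ksp = [Sr²⁺]^3[PO₄³⁻]^2 = (1.13×10⁻²)^3(2s)^2
(2s)^2 = 4.84×10⁻²⁸ / (1.13×10⁻²)^3 = 3.35×10⁻²²
s = 9.16×10⁻¹² M

9.16×10⁻¹² M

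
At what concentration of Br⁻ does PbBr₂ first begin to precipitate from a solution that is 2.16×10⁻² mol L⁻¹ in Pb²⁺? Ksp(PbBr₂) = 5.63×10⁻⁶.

1.61×10⁻² M

Each salt precipitates once Q = Ksp for that salt.
PbBr₂(s) ⇌ Pb²⁺(aq) + 2 Br⁻(aq)
Ksp = [Pb²⁺][Br⁻]^2 = [Br⁻]^2(2.16×10⁻²)
[Br⁻]^2 = 5.63×10⁻⁶ / (2.16×10⁻²) = 2.61×10⁻⁴
[Br⁻] = 1.61×10⁻² mol L⁻¹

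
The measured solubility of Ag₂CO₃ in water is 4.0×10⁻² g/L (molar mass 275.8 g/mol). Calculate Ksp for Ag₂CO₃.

Molar solubility s = (4.0×10⁻² g/L) / (275.8 g/mol) = 1.450×10⁻⁴ mol/L
Ag₂CO₃(s) ⇌ 2 Ag⁺(aq) + CO₃²⁻(aq)
Let s be the molar solubility. Then [Ag⁺] = 2s and [CO₃²⁻] = s.
Ksp = [Ag⁺]^2[CO₃²⁻] = (2s)^2 · s = 4s^3
Ksp = 4 × (1.450×10⁻⁴)^3 = 1.2×10⁻¹¹

Ksp = 1.2×10⁻¹¹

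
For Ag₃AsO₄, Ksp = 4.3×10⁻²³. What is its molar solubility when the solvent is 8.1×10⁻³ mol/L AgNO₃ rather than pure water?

Ag₃AsO₄(s) ⇌ 3 Ag⁺(aq) + AsO₄³⁻(aq)
Let s be the solubility of Ag₃AsO₄ here. The common ion gives [Ag⁺] ≈ 8.1×10⁻³ mol/L, and [AsO₄³⁻] = s.
Ksp = [Ag⁺]^3[AsO₄³⁻] = (8.1×10⁻³)^3s
s = 4.3×10⁻²³ / (8.1×10⁻³)^3 = 8.1×10⁻¹⁷
s = 8.1×10⁻¹⁷ mol/L

8.1×10⁻¹⁷ M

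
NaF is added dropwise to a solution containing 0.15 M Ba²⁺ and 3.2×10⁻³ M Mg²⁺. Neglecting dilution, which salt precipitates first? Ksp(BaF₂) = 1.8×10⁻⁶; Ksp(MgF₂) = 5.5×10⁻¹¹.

MgF₂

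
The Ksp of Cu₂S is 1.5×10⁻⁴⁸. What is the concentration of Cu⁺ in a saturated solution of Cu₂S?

Cu₂S(s) ⇌ 2 Cu⁺(aq) + S²⁻(aq)
If s mol/L of Cu₂S dissolves, [Cu⁺] = 2s and [S²⁻] = s.
Ksp = [Cu⁺]^2[S²⁻] = (2s)^2 · s = 4s^3 = 1.5×10⁻⁴⁸
s = 7.2×10⁻¹⁷ mol/L
[Cu⁺] = 2s = 1.4×10⁻¹⁶ mol/L

1.4×10⁻¹⁶ M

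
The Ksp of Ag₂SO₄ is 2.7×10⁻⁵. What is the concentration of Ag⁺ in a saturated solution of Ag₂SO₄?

Ag₂SO₄(s) ⇌ 2 Ag⁺(aq) + SO₄²⁻(aq)
With molar solubility s: [Ag⁺] = 2s, [SO₄²⁻] = s.
Ksp = [Ag⁺]^2[SO₄²⁻] = (2s)^2 · s = 4s^3 = 2.7×10⁻⁵
s = 1.9×10⁻² M
[Ag⁺] = 2s = 3.8×10⁻² M

3.8×10⁻² M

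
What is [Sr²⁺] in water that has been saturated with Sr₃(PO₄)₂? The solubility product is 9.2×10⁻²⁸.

4.6×10⁻⁶ M

Sr₃(PO₄)₂(s) ⇌ 3 Sr²⁺(aq) + 2 PO₄³⁻(aq)
With molar solubility s: [Sr²⁺] = 3s, [PO₄³⁻] = 2s.
Ksp = [Sr²⁺]^3[PO₄³⁻]^2 = (3s)^3 · (2s)^2 = 108s^5 = 9.2×10⁻²⁸
s = 1.5×10⁻⁶ mol/L
[Sr²⁺] = 3s = 4.6×10⁻⁶ mol/L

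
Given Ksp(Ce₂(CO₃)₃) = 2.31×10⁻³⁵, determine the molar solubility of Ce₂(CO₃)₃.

Ce₂(CO₃)₃(s) ⇌ 2 Ce³⁺(aq) + 3 CO₃²⁻(aq)
For each mole of Ce₂(CO₃)₃ that dissolves per liter, [Ce³⁺] = 2s and [CO₃²⁻] = 3s; let s denote this solubility.
Ksp = [Ce³⁺]^2[CO₃²⁻]^3 = (2s)^2 · (3s)^3 = 108s^5
108s^5 = 2.31×10⁻³⁵  ⇒  s^5 = 2.14×10⁻³⁷
s = 4.63×10⁻⁸ mol L⁻¹

4.63×10⁻⁸ M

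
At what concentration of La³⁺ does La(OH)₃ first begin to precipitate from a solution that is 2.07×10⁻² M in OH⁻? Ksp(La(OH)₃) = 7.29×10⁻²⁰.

8.22×10⁻¹⁵ M

A salt starts to precipitate once the ion product Q reaches its Ksp.
La(OH)₃(s) ⇌ La³⁺(aq) + 3 OH⁻(aq)
Ksp = [La³⁺][OH⁻]^3 = [La³⁺](2.07×10⁻²)^3
[La³⁺] = 7.29×10⁻²⁰ / (2.07×10⁻²)^3 = 8.22×10⁻¹⁵
[La³⁺] = 8.22×10⁻¹⁵ M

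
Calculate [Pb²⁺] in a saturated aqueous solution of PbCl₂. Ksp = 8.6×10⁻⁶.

PbCl₂(s) ⇌ Pb²⁺(aq) + 2 Cl⁻(aq)
Let s be the molar solubility. Then [Pb²⁺] = s and [Cl⁻] = 2s.
Ksp = [Pb²⁺][Cl⁻]^2 = s · (2s)^2 = 4s^3 = 8.6×10⁻⁶
s = 1.3×10⁻² M
[Pb²⁺] = s = 1.3×10⁻² M

1.3×10⁻² M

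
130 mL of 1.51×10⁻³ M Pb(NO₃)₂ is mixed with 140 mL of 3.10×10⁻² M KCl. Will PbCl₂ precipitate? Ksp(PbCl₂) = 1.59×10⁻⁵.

After mixing, V = 130 mL + 140 mL = 270 mL.
[Pb²⁺] = (1.51×10⁻³)(130)/270 = 7.27×10⁻⁴ M
[Cl⁻] = (3.10×10⁻²)(140)/270 = 1.61×10⁻² M
Q = [Pb²⁺][Cl⁻]^2 = 1.88×10⁻⁷
Q = 1.88×10⁻⁷ < Ksp = 1.59×10⁻⁵, so the solution is unsaturated and no precipitate forms.

No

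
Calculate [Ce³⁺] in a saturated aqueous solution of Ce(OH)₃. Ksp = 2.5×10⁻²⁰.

Ce(OH)₃(s) ⇌ Ce³⁺(aq) + 3 OH⁻(aq)
Let s be the molar solubility. Then [Ce³⁺] = s and [OH⁻] = 3s.
Ksp = [Ce³⁺][OH⁻]^3 = s · (3s)^3 = 27s^4 = 2.5×10⁻²⁰
s = 5.5×10⁻⁶ mol/L
[Ce³⁺] = s = 5.5×10⁻⁶ mol/L

5.5×10⁻⁶ M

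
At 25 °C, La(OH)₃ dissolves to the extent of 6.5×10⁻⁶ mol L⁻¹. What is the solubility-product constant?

Ksp = 4.8×10⁻²⁰

La(OH)₃(s) ⇌ La³⁺(aq) + 3 OH⁻(aq)
For each mole of La(OH)₃ that dissolves per liter, [La³⁺] = s and [OH⁻] = 3s; let s denote this solubility.
Ksp = [La³⁺][OH⁻]^3 = s · (3s)^3 = 27s^4
Ksp = 27 × (6.5×10⁻⁶)^4 = 4.8×10⁻²⁰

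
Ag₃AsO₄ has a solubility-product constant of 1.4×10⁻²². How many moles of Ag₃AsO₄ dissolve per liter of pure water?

Ag₃AsO₄(s) ⇌ 3 Ag⁺(aq) + AsO₄³⁻(aq)
Call the molar solubility s, so that [Ag⁺] = 3s and [AsO₄³⁻] = s.
Ksp = [Ag⁺]^3[AsO₄³⁻] = (3s)^3 · s = 27s^4
27s^4 = 1.4×10⁻²²  ⇒  s^4 = 5.2×10⁻²⁴
Taking the 4th root, s = 1.5×10⁻⁶ mol/L.

1.5×10⁻⁶ M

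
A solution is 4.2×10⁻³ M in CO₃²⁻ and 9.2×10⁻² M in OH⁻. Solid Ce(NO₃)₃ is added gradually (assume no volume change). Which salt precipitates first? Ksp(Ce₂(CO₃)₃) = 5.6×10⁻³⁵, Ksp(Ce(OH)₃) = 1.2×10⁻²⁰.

Ce(OH)₃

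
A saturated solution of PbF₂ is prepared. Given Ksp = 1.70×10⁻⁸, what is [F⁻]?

3.24×10⁻³ M

PbF₂(s) ⇌ Pb²⁺(aq) + 2 F⁻(aq)
Let s be the molar solubility. Then [Pb²⁺] = s and [F⁻] = 2s.
Ksp = [Pb²⁺][F⁻]^2 = s · (2s)^2 = 4s^3 = 1.70×10⁻⁸
s = 1.62×10⁻³ mol L⁻¹
[F⁻] = 2s = 3.24×10⁻³ mol L⁻¹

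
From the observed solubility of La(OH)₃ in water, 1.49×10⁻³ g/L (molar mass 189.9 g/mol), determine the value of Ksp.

Ksp = 1.02×10⁻¹⁹

Convert to molarity: s = 1.49×10⁻³ / 189.9 = 7.8462×10⁻⁶ mol/L
La(OH)₃(s) ⇌ La³⁺(aq) + 3 OH⁻(aq)
Let s be the molar solubility. Then [La³⁺] = s and [OH⁻] = 3s.
Ksp = [La³⁺][OH⁻]^3 = s · (3s)^3 = 27s^4
Ksp = 27 × (7.8462×10⁻⁶)^4 = 1.02×10⁻¹⁹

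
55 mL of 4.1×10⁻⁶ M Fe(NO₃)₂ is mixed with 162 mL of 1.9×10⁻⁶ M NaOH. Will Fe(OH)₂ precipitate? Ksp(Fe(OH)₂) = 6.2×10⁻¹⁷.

The combined volume is 217 mL.
[Fe²⁺] = (4.1×10⁻⁶)(55)/217 = 1.0×10⁻⁶ M
[OH⁻] = (1.9×10⁻⁶)(162)/217 = 1.4×10⁻⁶ M
Q = [Fe²⁺][OH⁻]^2 = 2.1×10⁻¹⁸
Q < Ksp (2.1×10⁻¹⁸ vs 6.2×10⁻¹⁷); the solution remains unsaturated and no precipitate forms.

No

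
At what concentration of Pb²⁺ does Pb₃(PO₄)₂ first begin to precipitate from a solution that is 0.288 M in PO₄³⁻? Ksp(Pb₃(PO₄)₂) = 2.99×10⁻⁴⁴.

Precipitation begins when Q = Ksp.
Pb₃(PO₄)₂(s) ⇌ 3 Pb²⁺(aq) + 2 PO₄³⁻(aq)
Ksp = [Pb²⁺]^3[PO₄³⁻]^2 = [Pb²⁺]^3(0.288)^2
[Pb²⁺]^3 = 2.99×10⁻⁴⁴ / (0.288)^2 = 3.60×10⁻⁴³
[Pb²⁺] = 7.12×10⁻¹⁵ M

7.12×10⁻¹⁵ M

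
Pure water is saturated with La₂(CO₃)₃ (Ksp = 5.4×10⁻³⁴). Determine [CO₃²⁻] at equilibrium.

2.6×10⁻⁷ M

La₂(CO₃)₃(s) ⇌ 2 La³⁺(aq) + 3 CO₃²⁻(aq)
Call the molar solubility s, so that [La³⁺] = 2s and [CO₃²⁻] = 3s.
Ksp = [La³⁺]^2[CO₃²⁻]^3 = (2s)^2 · (3s)^3 = 108s^5 = 5.4×10⁻³⁴
s = 8.7×10⁻⁸ mol/L
[CO₃²⁻] = 3s = 2.6×10⁻⁷ mol/L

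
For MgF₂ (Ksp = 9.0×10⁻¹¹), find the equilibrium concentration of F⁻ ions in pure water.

MgF₂(s) ⇌ Mg²⁺(aq) + 2 F⁻(aq)
If s mol/L of MgF₂ dissolves, [Mg²⁺] = s and [F⁻] = 2s.
Ksp = [Mg²⁺][F⁻]^2 = s · (2s)^2 = 4s^3 = 9.0×10⁻¹¹
s = 2.8×10⁻⁴ M
[F⁻] = 2s = 5.6×10⁻⁴ M

5.6×10⁻⁴ M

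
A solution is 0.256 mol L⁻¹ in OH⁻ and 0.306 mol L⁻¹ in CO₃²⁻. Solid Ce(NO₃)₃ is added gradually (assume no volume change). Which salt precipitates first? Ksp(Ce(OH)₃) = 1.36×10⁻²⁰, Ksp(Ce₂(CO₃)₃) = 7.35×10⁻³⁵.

Precipitation begins when Q = Ksp.
For Ce(OH)₃: [Ce³⁺] = (Ksp/[OH⁻]^3) = 8.11×10⁻¹⁹ mol L⁻¹
For Ce₂(CO₃)₃: [Ce³⁺] = (Ksp/[CO₃²⁻]^3)^(1/2) = 5.06×10⁻¹⁷ mol L⁻¹
The smaller threshold [Ce³⁺] is reached first, so Ce(OH)₃ precipitates first.

Ce(OH)₃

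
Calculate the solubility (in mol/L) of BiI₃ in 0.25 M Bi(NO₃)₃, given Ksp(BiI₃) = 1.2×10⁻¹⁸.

BiI₃(s) ⇌ Bi³⁺(aq) + 3 I⁻(aq)
Bi³⁺ is already present at 0.25 M. If s mol/L of BiI₃ dissolves, [I⁻] = 3s while [Bi³⁺] ≈ 0.25 M.
Ksp = [Bi³⁺][I⁻]^3 = (0.25)(3s)^3
(3s)^3 = 1.2×10⁻¹⁸ / (0.25) = 4.8×10⁻¹⁸
s = 5.6×10⁻⁷ M

5.6×10⁻⁷ M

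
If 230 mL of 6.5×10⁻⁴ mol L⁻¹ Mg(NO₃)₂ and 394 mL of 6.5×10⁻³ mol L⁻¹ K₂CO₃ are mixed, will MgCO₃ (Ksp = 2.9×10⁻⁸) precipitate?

The combined volume is 624 mL.
[Mg²⁺] = (6.5×10⁻⁴)(230)/624 = 2.4×10⁻⁴ mol L⁻¹
[CO₃²⁻] = (6.5×10⁻³)(394)/624 = 4.1×10⁻³ mol L⁻¹
Q = [Mg²⁺][CO₃²⁻] = 9.8×10⁻⁷
Since Q (9.8×10⁻⁷) exceeds Ksp (2.9×10⁻⁸), MgCO₃ will precipitate.

Yes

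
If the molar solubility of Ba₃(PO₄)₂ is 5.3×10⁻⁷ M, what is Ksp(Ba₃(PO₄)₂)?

Ksp = 4.5×10⁻³⁰

Ba₃(PO₄)₂(s) ⇌ 3 Ba²⁺(aq) + 2 PO₄³⁻(aq)
With molar solubility s: [Ba²⁺] = 3s, [PO₄³⁻] = 2s.
Ksp = [Ba²⁺]^3[PO₄³⁻]^2 = (3s)^3 · (2s)^2 = 108s^5
Ksp = 108 × (5.3×10⁻⁷)^5 = 4.5×10⁻³⁰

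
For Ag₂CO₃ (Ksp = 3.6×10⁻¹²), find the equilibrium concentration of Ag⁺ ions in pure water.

Ag₂CO₃(s) ⇌ 2 Ag⁺(aq) + CO₃²⁻(aq)
For each mole of Ag₂CO₃ that dissolves per liter, [Ag⁺] = 2s and [CO₃²⁻] = s; let s denote this solubility.
Ksp = [Ag⁺]^2[CO₃²⁻] = (2s)^2 · s = 4s^3 = 3.6×10⁻¹²
s = 9.7×10⁻⁵ mol L⁻¹
[Ag⁺] = 2s = 1.9×10⁻⁴ mol L⁻¹

1.9×10⁻⁴ M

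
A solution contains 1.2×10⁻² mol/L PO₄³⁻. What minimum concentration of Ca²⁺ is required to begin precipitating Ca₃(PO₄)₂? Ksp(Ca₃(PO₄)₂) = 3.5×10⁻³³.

The threshold for precipitation is Q = Ksp.
Ca₃(PO₄)₂(s) ⇌ 3 Ca²⁺(aq) + 2 PO₄³⁻(aq)
Ksp = [Ca²⁺]^3[PO₄³⁻]^2 = [Ca²⁺]^3(1.2×10⁻²)^2
[Ca²⁺]^3 = 3.5×10⁻³³ / (1.2×10⁻²)^2 = 2.4×10⁻²⁹
[Ca²⁺] = 2.9×10⁻¹⁰ mol/L

2.9×10⁻¹⁰ M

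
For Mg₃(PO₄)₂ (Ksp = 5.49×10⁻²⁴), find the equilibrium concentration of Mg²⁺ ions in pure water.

Mg₃(PO₄)₂(s) ⇌ 3 Mg²⁺(aq) + 2 PO₄³⁻(aq)
If s mol/L of Mg₃(PO₄)₂ dissolves, [Mg²⁺] = 3s and [PO₄³⁻] = 2s.
Ksp = [Mg²⁺]^3[PO₄³⁻]^2 = (3s)^3 · (2s)^2 = 108s^5 = 5.49×10⁻²⁴
s = 8.73×10⁻⁶ mol/L
[Mg²⁺] = 3s = 2.62×10⁻⁵ mol/L

2.62×10⁻⁵ M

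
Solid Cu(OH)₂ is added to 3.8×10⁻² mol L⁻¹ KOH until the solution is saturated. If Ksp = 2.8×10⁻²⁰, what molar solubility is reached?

1.9×10⁻¹⁷ M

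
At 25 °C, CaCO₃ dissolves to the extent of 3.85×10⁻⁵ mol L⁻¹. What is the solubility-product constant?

CaCO₃(s) ⇌ Ca²⁺(aq) + CO₃²⁻(aq)
Call the molar solubility s, so that [Ca²⁺] = s and [CO₃²⁻] = s.
Ksp = [Ca²⁺][CO₃²⁻] = s · s = s^2
Ksp = (3.85×10⁻⁵)^2 = 1.48×10⁻⁹

Ksp = 1.48×10⁻⁹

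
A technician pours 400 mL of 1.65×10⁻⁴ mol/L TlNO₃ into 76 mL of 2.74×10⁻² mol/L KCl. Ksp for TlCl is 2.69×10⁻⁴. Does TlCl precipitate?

Total volume after mixing = 400 + 76 = 476 mL.
[Tl⁺] = (1.65×10⁻⁴)(400)/476 = 1.39×10⁻⁴ mol/L
[Cl⁻] = (2.74×10⁻²)(76)/476 = 4.37×10⁻³ mol/L
Q = [Tl⁺][Cl⁻] = 6.07×10⁻⁷
Q < Ksp (6.07×10⁻⁷ vs 2.69×10⁻⁴); the solution remains unsaturated and no precipitate forms.

No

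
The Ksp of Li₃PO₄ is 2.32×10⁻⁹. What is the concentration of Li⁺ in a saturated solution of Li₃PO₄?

Li₃PO₄(s) ⇌ 3 Li⁺(aq) + PO₄³⁻(aq)
Let s be the molar solubility. Then [Li⁺] = 3s and [PO₄³⁻] = s.
Ksp = [Li⁺]^3[PO₄³⁻] = (3s)^3 · s = 27s^4 = 2.32×10⁻⁹
s = 3.04×10⁻³ M
[Li⁺] = 3s = 9.13×10⁻³ M

9.13×10⁻³ M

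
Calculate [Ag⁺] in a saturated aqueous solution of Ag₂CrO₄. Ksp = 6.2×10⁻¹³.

1.1×10⁻⁴ M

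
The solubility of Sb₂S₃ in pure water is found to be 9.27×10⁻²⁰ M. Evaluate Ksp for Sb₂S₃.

Sb₂S₃(s) ⇌ 2 Sb³⁺(aq) + 3 S²⁻(aq)
For each mole of Sb₂S₃ that dissolves per liter, [Sb³⁺] = 2s and [S²⁻] = 3s; let s denote this solubility.
Ksp = [Sb³⁺]^2[S²⁻]^3 = (2s)^2 · (3s)^3 = 108s^5
Ksp = 108 × (9.27×10⁻²⁰)^5 = 7.39×10⁻⁹⁴

Ksp = 7.39×10⁻⁹⁴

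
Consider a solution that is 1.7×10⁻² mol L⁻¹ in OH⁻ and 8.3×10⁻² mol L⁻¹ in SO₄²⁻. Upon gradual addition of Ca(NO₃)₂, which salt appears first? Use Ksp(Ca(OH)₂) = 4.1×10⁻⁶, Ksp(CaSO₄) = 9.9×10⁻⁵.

Precipitation begins when Q = Ksp.
For Ca(OH)₂: [Ca²⁺] = (Ksp/[OH⁻]^2) = 1.4×10⁻² mol L⁻¹
For CaSO₄: [Ca²⁺] = (Ksp/[SO₄²⁻]) = 1.2×10⁻³ mol L⁻¹
CaSO₄ requires the lower [Ca²⁺], so it precipitates first.

CaSO₄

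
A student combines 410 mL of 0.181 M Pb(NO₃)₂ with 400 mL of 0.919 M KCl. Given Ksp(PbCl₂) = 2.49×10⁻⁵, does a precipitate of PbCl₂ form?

After mixing, V = 410 mL + 400 mL = 810 mL.
[Pb²⁺] = (0.181)(410)/810 = 9.16×10⁻² M
[Cl⁻] = (0.919)(400)/810 = 0.454 M
Q = [Pb²⁺][Cl⁻]^2 = 1.89×10⁻²
Since Q (1.89×10⁻²) exceeds Ksp (2.49×10⁻⁵), PbCl₂ will precipitate.

Yes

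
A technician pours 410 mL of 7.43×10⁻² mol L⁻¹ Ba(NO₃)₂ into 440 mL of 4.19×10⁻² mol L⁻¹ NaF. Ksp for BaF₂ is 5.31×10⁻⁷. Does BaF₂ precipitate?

Yes

The combined volume is 850 mL.
[Ba²⁺] = (7.43×10⁻²)(410)/850 = 3.58×10⁻² mol L⁻¹
[F⁻] = (4.19×10⁻²)(440)/850 = 2.17×10⁻² mol L⁻¹
Q = [Ba²⁺][F⁻]^2 = 1.69×10⁻⁵
Since Q (1.69×10⁻⁵) exceeds Ksp (5.31×10⁻⁷), BaF₂ will precipitate.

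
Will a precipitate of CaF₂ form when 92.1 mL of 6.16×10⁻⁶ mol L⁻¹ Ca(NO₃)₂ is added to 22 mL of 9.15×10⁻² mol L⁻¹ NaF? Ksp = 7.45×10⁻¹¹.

Yes

After mixing, V = 92.1 mL + 22 mL = 114.1 mL.
[Ca²⁺] = (6.16×10⁻⁶)(92.1)/114.1 = 4.97×10⁻⁶ mol L⁻¹
[F⁻] = (9.15×10⁻²)(22)/114.1 = 1.76×10⁻² mol L⁻¹
Q = [Ca²⁺][F⁻]^2 = 1.55×10⁻⁹
Because Q > Ksp (1.55×10⁻⁹ vs 7.45×10⁻¹¹), a precipitate of CaF₂ forms.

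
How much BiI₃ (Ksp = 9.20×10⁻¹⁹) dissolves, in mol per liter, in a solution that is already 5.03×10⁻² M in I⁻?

7.23×10⁻¹⁵ M

BiI₃(s) ⇌ Bi³⁺(aq) + 3 I⁻(aq)
Let s be the solubility of BiI₃ here. The common ion gives [I⁻] ≈ 5.03×10⁻² M, and [Bi³⁺] = s.
Ksp = [Bi³⁺][I⁻]^3 = s(5.03×10⁻²)^3
s = 9.20×10⁻¹⁹ / (5.03×10⁻²)^3 = 7.23×10⁻¹⁵
s = 7.23×10⁻¹⁵ M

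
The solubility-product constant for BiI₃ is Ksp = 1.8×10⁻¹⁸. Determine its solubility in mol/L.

1.6×10⁻⁵ M

BiI₃(s) ⇌ Bi³⁺(aq) + 3 I⁻(aq)
Let s be the molar solubility. Then [Bi³⁺] = s and [I⁻] = 3s.
Ksp = [Bi³⁺][I⁻]^3 = s · (3s)^3 = 27s^4
27s^4 = 1.8×10⁻¹⁸  ⇒  s^4 = 6.7×10⁻²⁰
s = 1.6×10⁻⁵ M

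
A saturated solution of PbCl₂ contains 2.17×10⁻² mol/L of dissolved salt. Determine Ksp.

PbCl₂(s) ⇌ Pb²⁺(aq) + 2 Cl⁻(aq)
If s mol/L of PbCl₂ dissolves, [Pb²⁺] = s and [Cl⁻] = 2s.
Ksp = [Pb²⁺][Cl⁻]^2 = s · (2s)^2 = 4s^3
Ksp = 4 × (2.17×10⁻²)^3 = 4.09×10⁻⁵

Ksp = 4.09×10⁻⁵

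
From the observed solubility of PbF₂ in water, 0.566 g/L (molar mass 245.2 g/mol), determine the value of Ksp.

Ksp = 4.92×10⁻⁸

Convert to molarity: s = 0.566 / 245.2 = 2.3083×10⁻³ mol/L
PbF₂(s) ⇌ Pb²⁺(aq) + 2 F⁻(aq)
Call the molar solubility s, so that [Pb²⁺] = s and [F⁻] = 2s.
Ksp = [Pb²⁺][F⁻]^2 = s · (2s)^2 = 4s^3
Ksp = 4 × (2.3083×10⁻³)^3 = 4.92×10⁻⁸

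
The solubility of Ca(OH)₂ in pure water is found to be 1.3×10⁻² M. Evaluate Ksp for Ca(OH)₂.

Ksp = 8.8×10⁻⁶

Ca(OH)₂(s) ⇌ Ca²⁺(aq) + 2 OH⁻(aq)
Let s be the molar solubility. Then [Ca²⁺] = s and [OH⁻] = 2s.
Ksp = [Ca²⁺][OH⁻]^2 = s · (2s)^2 = 4s^3
Ksp = 4 × (1.3×10⁻²)^3 = 8.8×10⁻⁶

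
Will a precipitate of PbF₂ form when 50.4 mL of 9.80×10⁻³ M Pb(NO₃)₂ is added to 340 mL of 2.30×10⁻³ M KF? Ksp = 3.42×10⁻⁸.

After mixing, V = 50.4 mL + 340 mL = 390.4 mL.
[Pb²⁺] = (9.80×10⁻³)(50.4)/390.4 = 1.27×10⁻³ M
[F⁻] = (2.30×10⁻³)(340)/390.4 = 2.00×10⁻³ M
Q = [Pb²⁺][F⁻]^2 = 5.08×10⁻⁹
Q < Ksp (5.08×10⁻⁹ vs 3.42×10⁻⁸); the solution remains unsaturated and no precipitate forms.

No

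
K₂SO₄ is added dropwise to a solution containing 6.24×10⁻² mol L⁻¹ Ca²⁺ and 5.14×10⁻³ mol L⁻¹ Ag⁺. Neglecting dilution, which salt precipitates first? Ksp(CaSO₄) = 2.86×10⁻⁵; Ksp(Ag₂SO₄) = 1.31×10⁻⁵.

CaSO₄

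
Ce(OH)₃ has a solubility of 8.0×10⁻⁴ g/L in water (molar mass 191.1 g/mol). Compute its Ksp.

Ksp = 8.3×10⁻²¹

s = (8.0×10⁻⁴ g L⁻¹)/(191.1 g mol⁻¹) = 4.186×10⁻⁶ M
Ce(OH)₃(s) ⇌ Ce³⁺(aq) + 3 OH⁻(aq)
Let s be the molar solubility. Then [Ce³⁺] = s and [OH⁻] = 3s.
Ksp = [Ce³⁺][OH⁻]^3 = s · (3s)^3 = 27s^4
Ksp = 27 × (4.186×10⁻⁶)^4 = 8.3×10⁻²¹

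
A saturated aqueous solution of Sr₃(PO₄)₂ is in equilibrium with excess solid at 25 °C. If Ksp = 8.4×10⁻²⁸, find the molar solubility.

1.5×10⁻⁶ M

Sr₃(PO₄)₂(s) ⇌ 3 Sr²⁺(aq) + 2 PO₄³⁻(aq)
If s mol/L of Sr₃(PO₄)₂ dissolves, [Sr²⁺] = 3s and [PO₄³⁻] = 2s.
Ksp = [Sr²⁺]^3[PO₄³⁻]^2 = (3s)^3 · (2s)^2 = 108s^5
108s^5 = 8.4×10⁻²⁸  ⇒  s^5 = 7.8×10⁻³⁰
Taking the 5th root, s = 1.5×10⁻⁶ M.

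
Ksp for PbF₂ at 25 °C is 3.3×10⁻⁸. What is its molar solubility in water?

2.0×10⁻³ M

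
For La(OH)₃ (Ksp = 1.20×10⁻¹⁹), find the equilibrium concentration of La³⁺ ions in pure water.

8.16×10⁻⁶ M

La(OH)₃(s) ⇌ La³⁺(aq) + 3 OH⁻(aq)
For each mole of La(OH)₃ that dissolves per liter, [La³⁺] = s and [OH⁻] = 3s; let s denote this solubility.
Ksp = [La³⁺][OH⁻]^3 = s · (3s)^3 = 27s^4 = 1.20×10⁻¹⁹
s = 8.16×10⁻⁶ mol/L
[La³⁺] = s = 8.16×10⁻⁶ mol/L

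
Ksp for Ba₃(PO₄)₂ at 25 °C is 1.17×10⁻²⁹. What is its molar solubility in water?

6.41×10⁻⁷ M

Ba₃(PO₄)₂(s) ⇌ 3 Ba²⁺(aq) + 2 PO₄³⁻(aq)
Let s be the molar solubility. Then [Ba²⁺] = 3s and [PO₄³⁻] = 2s.
Ksp = [Ba²⁺]^3[PO₄³⁻]^2 = (3s)^3 · (2s)^2 = 108s^5
108s^5 = 1.17×10⁻²⁹  ⇒  s^5 = 1.08×10⁻³¹
s = 6.41×10⁻⁷ mol L⁻¹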